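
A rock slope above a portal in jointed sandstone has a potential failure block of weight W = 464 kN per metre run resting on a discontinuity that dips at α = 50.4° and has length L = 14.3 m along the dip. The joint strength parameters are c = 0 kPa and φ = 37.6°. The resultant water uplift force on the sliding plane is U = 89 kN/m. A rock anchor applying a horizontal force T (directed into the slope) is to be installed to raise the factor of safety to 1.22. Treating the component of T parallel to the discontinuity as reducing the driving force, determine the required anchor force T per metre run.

Resolving forces along and normal to the sliding plane, with the horizontal anchor force T adding T·sinα to the effective normal force and T·cosα acting up the plane against the driving force:
FS = [cL + (W cosα − U + T sinα) tanφ] / [W sinα − T cosα]
Without the anchor: N' = 206.8 kN/m, driving T_d = 357.5 kN/m, resisting R = 0·14.3 + 206.8·tan37.6° = 159.2 kN/m, FS = 0.45.
Setting FS = 1.22 and solving for T:
1.22·(357.5 − T cos50.4°) = 159.2 + T sin50.4°·tan37.6°
T·(sin50.4°·tan37.6° + 1.22·cos50.4°) = 1.22·357.5 − 159.2
T·(0.7705·0.7701 + 1.22·0.6374) = 436.2 − 159.2 = 276.9
T·1.3710 = 276.9
T = 202.0 kN/m

T = 202 kN/m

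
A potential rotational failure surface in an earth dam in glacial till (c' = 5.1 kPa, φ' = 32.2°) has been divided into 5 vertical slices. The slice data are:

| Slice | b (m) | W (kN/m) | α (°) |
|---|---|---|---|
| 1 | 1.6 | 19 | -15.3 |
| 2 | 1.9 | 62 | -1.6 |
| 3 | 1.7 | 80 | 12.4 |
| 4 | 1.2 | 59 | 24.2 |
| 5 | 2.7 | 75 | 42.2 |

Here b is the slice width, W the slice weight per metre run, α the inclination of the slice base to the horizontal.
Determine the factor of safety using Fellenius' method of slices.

FS = 2.60

Ordinary method of slices: FS = Σ[c'·Δl_i + (W_i cosα_i)·tanφ'] / Σ W_i sinα_i, with Δl_i = b_i / cosα_i.
Slice 1: Δl = 1.6/cos(-15.3°) = 1.659 m; N'_1 = 19·cos(-15.3°) = 18.3; c'Δl = 8.46; W sinα = -5.0
Slice 2: Δl = 1.9/cos(-1.6°) = 1.901 m; N'_2 = 62·cos(-1.6°) = 62.0; c'Δl = 9.69; W sinα = -1.7
Slice 3: Δl = 1.7/cos12.4° = 1.741 m; N'_3 = 80·cos12.4° = 78.1; c'Δl = 8.88; W sinα = 17.2
Slice 4: Δl = 1.2/cos24.2° = 1.316 m; N'_4 = 59·cos24.2° = 53.8; c'Δl = 6.71; W sinα = 24.2
Slice 5: Δl = 2.7/cos42.2° = 3.645 m; N'_5 = 75·cos42.2° = 55.6; c'Δl = 18.59; W sinα = 50.4
Σc'Δl = 52.3 kN/m; ΣN' = 267.8 kN/m; ΣW sinα = 85.0 kN/m
Resisting = 52.3 + 267.8·tan32.2° = 52.3 + 168.6 = 221.0 kN/m
FS = 221.0 / 85.0 = 2.600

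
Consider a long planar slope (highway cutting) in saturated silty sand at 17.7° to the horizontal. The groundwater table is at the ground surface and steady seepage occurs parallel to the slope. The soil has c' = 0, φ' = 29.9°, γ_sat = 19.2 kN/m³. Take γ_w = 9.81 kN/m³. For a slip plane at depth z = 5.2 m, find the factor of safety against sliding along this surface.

With seepage parallel to the slope and the water table at the surface, the effective normal stress on the slip plane uses the buoyant unit weight γ' = γ_sat − γ_w while the driving shear stress uses γ_sat:
FS = [c' + γ' z cos²β tanφ'] / [γ_sat z sinβ cosβ]
(For c' = 0 this reduces to FS = (γ'/γ_sat)·tanφ'/tanβ.)
γ' = 19.2 − 9.81 = 9.39 kN/m³
Numerator = 0.0 + 9.39·5.2·cos²17.7°·tan29.9° = 0.0 + 9.39·5.2·0.9076·0.5750 = 25.482 kPa
Denominator = 19.2·5.2·sin17.7°·cos17.7° = 19.2·5.2·0.3040·0.9527 = 28.918 kPa
FS = 25.482 / 28.918 = 0.881

FS = 0.88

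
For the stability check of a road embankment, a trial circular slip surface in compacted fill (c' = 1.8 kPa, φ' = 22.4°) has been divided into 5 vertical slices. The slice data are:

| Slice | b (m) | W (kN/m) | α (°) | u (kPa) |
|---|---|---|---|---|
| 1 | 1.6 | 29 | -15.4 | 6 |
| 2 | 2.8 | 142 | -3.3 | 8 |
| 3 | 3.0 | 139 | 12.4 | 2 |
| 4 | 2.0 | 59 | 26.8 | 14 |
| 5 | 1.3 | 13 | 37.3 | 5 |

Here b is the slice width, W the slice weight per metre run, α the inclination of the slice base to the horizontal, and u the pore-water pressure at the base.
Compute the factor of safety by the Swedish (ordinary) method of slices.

Ordinary method of slices: FS = Σ[c'·Δl_i + (W_i cosα_i − u_i·Δl_i)·tanφ'] / Σ W_i sinα_i, with Δl_i = b_i / cosα_i.
Slice 1: Δl = 1.6/cos(-15.4°) = 1.660 m; N'_1 = 29·cos(-15.4°) − 6·1.660 = 18.0; c'Δl = 2.99; W sinα = -7.7
Slice 2: Δl = 2.8/cos(-3.3°) = 2.805 m; N'_2 = 142·cos(-3.3°) − 8·2.805 = 119.3; c'Δl = 5.05; W sinα = -8.2
Slice 3: Δl = 3.0/cos12.4° = 3.072 m; N'_3 = 139·cos12.4° − 2·3.072 = 129.6; c'Δl = 5.53; W sinα = 29.8
Slice 4: Δl = 2.0/cos26.8° = 2.241 m; N'_4 = 59·cos26.8° − 14·2.241 = 21.3; c'Δl = 4.03; W sinα = 26.6
Slice 5: Δl = 1.3/cos37.3° = 1.634 m; N'_5 = 13·cos37.3° − 5·1.634 = 2.2; c'Δl = 2.94; W sinα = 7.9
Σc'Δl = 20.5 kN/m; ΣN' = 290.4 kN/m; ΣW sinα = 48.5 kN/m
Resisting = 20.5 + 290.4·tan22.4° = 20.5 + 119.7 = 140.2 kN/m
FS = 140.2 / 48.5 = 2.894

FS = 2.89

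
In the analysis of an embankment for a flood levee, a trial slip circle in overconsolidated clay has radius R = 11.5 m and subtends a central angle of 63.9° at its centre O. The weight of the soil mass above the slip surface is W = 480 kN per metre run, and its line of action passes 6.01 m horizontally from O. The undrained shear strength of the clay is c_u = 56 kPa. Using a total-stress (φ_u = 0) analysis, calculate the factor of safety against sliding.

FS = 2.86

Taking moments about the centre O, the resisting moment is provided by the undrained shear strength acting along the arc:
Arc length L_a = R·θ = 11.5·(63.9°·π/180) = 11.5·1.1153 = 12.83 m
M_R = c_u·L_a·R = 56·12.83·11.5 = 8259.7 kN·m/m
M_D = W·d = 480·6.01 = 2884.8 kN·m/m
FS = M_R / M_D = 8259.7 / 2884.8 = 2.863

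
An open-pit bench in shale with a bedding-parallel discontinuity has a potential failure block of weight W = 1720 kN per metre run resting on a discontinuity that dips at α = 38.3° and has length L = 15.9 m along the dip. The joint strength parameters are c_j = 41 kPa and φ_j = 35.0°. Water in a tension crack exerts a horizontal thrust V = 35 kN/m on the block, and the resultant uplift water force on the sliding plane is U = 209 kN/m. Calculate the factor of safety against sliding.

Resolving the block weight along and normal to the plane and applying the Mohr–Coulomb strength on the joint:
N' = W cosα − U − V sinα = 1720·cos38.3° − 209 − 35·sin38.3° = 1119.1 kN/m
Driving force T = W sinα + V cosα = 1720·sin38.3° + 35·cos38.3° = 1093.5 kN/m
Resisting force R = c_j·L + N'·tanφ_j = 41·15.9 + 1119.1·tan35.0° = 651.9 + 783.6 = 1435.5 kN/m
FS = R / T = 1435.5 / 1093.5 = 1.313

FS = 1.31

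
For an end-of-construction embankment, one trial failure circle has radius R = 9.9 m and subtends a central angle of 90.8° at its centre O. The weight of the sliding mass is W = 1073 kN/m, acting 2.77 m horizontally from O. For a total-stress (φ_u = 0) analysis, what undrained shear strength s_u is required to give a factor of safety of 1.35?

FS = s_u·L_a·R / (W·d), so s_u = FS·W·d / (L_a·R).
Arc length L_a = R·θ = 9.9·(90.8°·π/180) = 9.9·1.5848 = 15.69 m
s_u = 1.35·1073·2.77 / (15.69·9.9) = 4012.5 / 155.32 = 25.83 kPa

s_u = 25.8 kPa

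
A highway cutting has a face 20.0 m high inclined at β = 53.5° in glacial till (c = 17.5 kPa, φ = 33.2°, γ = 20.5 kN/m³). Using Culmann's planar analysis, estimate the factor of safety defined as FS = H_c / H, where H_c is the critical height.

H_c = (4c/γ) · sinβ cosφ / [1 − cos(β − φ)]
    = (4·17.5/20.5) · sin53.5°·cos33.2° / [1 − cos20.3°]
    = 3.415 · 0.6726 / 0.0621 = 36.98 m
FS = H_c / H = 36.98 / 20.0 = 1.849

FS = 1.85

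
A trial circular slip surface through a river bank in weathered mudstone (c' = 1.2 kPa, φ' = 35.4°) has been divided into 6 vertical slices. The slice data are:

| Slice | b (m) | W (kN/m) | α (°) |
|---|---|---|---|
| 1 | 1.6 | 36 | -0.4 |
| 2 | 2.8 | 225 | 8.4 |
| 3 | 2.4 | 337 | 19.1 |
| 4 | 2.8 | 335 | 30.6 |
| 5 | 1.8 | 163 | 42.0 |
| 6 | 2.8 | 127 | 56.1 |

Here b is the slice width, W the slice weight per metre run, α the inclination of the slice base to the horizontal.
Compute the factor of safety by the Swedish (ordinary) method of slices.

FS = 1.46

Ordinary method of slices: FS = Σ[c'·Δl_i + (W_i cosα_i)·tanφ'] / Σ W_i sinα_i, with Δl_i = b_i / cosα_i.
Slice 1: Δl = 1.6/cos(-0.4°) = 1.600 m; N'_1 = 36·cos(-0.4°) = 36.0; c'Δl = 1.92; W sinα = -0.3
Slice 2: Δl = 2.8/cos8.4° = 2.830 m; N'_2 = 225·cos8.4° = 222.6; c'Δl = 3.40; W sinα = 32.9
Slice 3: Δl = 2.4/cos19.1° = 2.540 m; N'_3 = 337·cos19.1° = 318.4; c'Δl = 3.05; W sinα = 110.3
Slice 4: Δl = 2.8/cos30.6° = 3.253 m; N'_4 = 335·cos30.6° = 288.3; c'Δl = 3.90; W sinα = 170.5
Slice 5: Δl = 1.8/cos42.0° = 2.422 m; N'_5 = 163·cos42.0° = 121.1; c'Δl = 2.91; W sinα = 109.1
Slice 6: Δl = 2.8/cos56.1° = 5.020 m; N'_6 = 127·cos56.1° = 70.8; c'Δl = 6.02; W sinα = 105.4
Σc'Δl = 21.2 kN/m; ΣN' = 1057.3 kN/m; ΣW sinα = 527.9 kN/m
Resisting = 21.2 + 1057.3·tan35.4° = 21.2 + 751.4 = 772.6 kN/m
FS = 772.6 / 527.9 = 1.464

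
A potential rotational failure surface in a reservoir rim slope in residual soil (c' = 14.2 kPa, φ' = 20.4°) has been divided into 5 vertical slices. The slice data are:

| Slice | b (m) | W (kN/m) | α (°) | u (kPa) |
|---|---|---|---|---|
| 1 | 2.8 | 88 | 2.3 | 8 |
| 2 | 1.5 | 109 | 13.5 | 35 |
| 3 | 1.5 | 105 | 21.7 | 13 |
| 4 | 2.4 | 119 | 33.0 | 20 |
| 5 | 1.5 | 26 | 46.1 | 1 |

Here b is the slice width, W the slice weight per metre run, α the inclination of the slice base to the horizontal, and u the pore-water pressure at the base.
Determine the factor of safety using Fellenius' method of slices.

FS = 1.65

Ordinary method of slices: FS = Σ[c'·Δl_i + (W_i cosα_i − u_i·Δl_i)·tanφ'] / Σ W_i sinα_i, with Δl_i = b_i / cosα_i.
Slice 1: Δl = 2.8/cos2.3° = 2.802 m; N'_1 = 88·cos2.3° − 8·2.802 = 65.5; c'Δl = 39.79; W sinα = 3.5
Slice 2: Δl = 1.5/cos13.5° = 1.543 m; N'_2 = 109·cos13.5° − 35·1.543 = 52.0; c'Δl = 21.91; W sinα = 25.4
Slice 3: Δl = 1.5/cos21.7° = 1.614 m; N'_3 = 105·cos21.7° − 13·1.614 = 76.6; c'Δl = 22.92; W sinα = 38.8
Slice 4: Δl = 2.4/cos33.0° = 2.862 m; N'_4 = 119·cos33.0° − 20·2.862 = 42.6; c'Δl = 40.64; W sinα = 64.8
Slice 5: Δl = 1.5/cos46.1° = 2.163 m; N'_5 = 26·cos46.1° − 1·2.163 = 15.9; c'Δl = 30.72; W sinα = 18.7
Σc'Δl = 156.0 kN/m; ΣN' = 252.5 kN/m; ΣW sinα = 151.3 kN/m
Resisting = 156.0 + 252.5·tan20.4° = 156.0 + 93.9 = 249.9 kN/m
FS = 249.9 / 151.3 = 1.651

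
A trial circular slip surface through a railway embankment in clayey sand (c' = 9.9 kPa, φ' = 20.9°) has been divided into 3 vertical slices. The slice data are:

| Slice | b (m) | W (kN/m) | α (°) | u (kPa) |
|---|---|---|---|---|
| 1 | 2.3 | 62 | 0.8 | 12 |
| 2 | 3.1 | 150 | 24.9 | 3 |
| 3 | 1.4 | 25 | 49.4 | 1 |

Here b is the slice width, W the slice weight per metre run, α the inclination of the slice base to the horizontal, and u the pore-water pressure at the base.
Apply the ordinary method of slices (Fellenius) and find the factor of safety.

FS = 1.74

Ordinary method of slices: FS = Σ[c'·Δl_i + (W_i cosα_i − u_i·Δl_i)·tanφ'] / Σ W_i sinα_i, with Δl_i = b_i / cosα_i.
Slice 1: Δl = 2.3/cos0.8° = 2.300 m; N'_1 = 62·cos0.8° − 12·2.300 = 34.4; c'Δl = 22.77; W sinα = 0.9
Slice 2: Δl = 3.1/cos24.9° = 3.418 m; N'_2 = 150·cos24.9° − 3·3.418 = 125.8; c'Δl = 33.84; W sinα = 63.2
Slice 3: Δl = 1.4/cos49.4° = 2.151 m; N'_3 = 25·cos49.4° − 1·2.151 = 14.1; c'Δl = 21.30; W sinα = 19.0
Σc'Δl = 77.9 kN/m; ΣN' = 174.3 kN/m; ΣW sinα = 83.0 kN/m
Resisting = 77.9 + 174.3·tan20.9° = 77.9 + 66.6 = 144.5 kN/m
FS = 144.5 / 83.0 = 1.741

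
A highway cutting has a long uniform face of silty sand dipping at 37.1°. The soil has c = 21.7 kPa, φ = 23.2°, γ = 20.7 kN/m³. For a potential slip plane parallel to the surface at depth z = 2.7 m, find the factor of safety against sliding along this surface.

For an infinite slope with a slip plane parallel to the surface (no pore pressure): FS = [c + γz cos²β tanφ] / [γz sinβ cosβ].
γz = 20.7·2.7 = 55.89 kN/m²
Numerator = 21.7 + 55.89·cos²37.1°·tan23.2° = 21.7 + 55.89·0.6361·0.4286 = 36.938 kPa
Denominator = 55.89·sin37.1°·cos37.1° = 55.89·0.6032·0.7976 = 26.889 kPa
FS = 36.938 / 26.889 = 1.374

FS = 1.37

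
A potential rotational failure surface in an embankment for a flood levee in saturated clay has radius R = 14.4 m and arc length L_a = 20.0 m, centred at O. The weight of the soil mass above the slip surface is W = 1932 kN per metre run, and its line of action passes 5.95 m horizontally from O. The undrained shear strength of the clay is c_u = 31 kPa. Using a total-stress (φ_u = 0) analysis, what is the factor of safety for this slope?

FS = 0.78

Taking moments about the centre O, the resisting moment is provided by the undrained shear strength acting along the arc:
M_R = c_u·L_a·R = 31·20.00·14.4 = 8928.0 kN·m/m
M_D = W·d = 1932·5.95 = 11495.4 kN·m/m
FS = M_R / M_D = 8928.0 / 11495.4 = 0.777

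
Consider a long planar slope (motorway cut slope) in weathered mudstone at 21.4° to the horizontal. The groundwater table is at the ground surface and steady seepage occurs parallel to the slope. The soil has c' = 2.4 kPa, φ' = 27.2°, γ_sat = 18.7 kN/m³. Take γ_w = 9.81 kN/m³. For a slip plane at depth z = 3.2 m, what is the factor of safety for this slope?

With seepage parallel to the slope and the water table at the surface, the effective normal stress on the slip plane uses the buoyant unit weight γ' = γ_sat − γ_w while the driving shear stress uses γ_sat:
FS = [c' + γ' z cos²β tanφ'] / [γ_sat z sinβ cosβ]
γ' = 18.7 − 9.81 = 8.89 kN/m³
Numerator = 2.4 + 8.89·3.2·cos²21.4°·tan27.2° = 2.4 + 8.89·3.2·0.8669·0.5139 = 15.074 kPa
Denominator = 18.7·3.2·sin21.4°·cos21.4° = 18.7·3.2·0.3649·0.9311 = 20.329 kPa
FS = 15.074 / 20.329 = 0.741

FS = 0.74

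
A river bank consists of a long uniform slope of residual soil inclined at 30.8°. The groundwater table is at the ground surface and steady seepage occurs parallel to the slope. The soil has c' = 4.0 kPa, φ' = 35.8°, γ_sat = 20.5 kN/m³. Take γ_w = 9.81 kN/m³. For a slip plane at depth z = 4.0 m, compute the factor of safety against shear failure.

With seepage parallel to the slope and the water table at the surface, the effective normal stress on the slip plane uses the buoyant unit weight γ' = γ_sat − γ_w while the driving shear stress uses γ_sat:
FS = [c' + γ' z cos²β tanφ'] / [γ_sat z sinβ cosβ]
γ' = 20.5 − 9.81 = 10.69 kN/m³
Numerator = 4.0 + 10.69·4.0·cos²30.8°·tan35.8° = 4.0 + 10.69·4.0·0.7378·0.7212 = 26.754 kPa
Denominator = 20.5·4.0·sin30.8°·cos30.8° = 20.5·4.0·0.5120·0.8590 = 36.066 kPa
FS = 26.754 / 36.066 = 0.742

FS = 0.74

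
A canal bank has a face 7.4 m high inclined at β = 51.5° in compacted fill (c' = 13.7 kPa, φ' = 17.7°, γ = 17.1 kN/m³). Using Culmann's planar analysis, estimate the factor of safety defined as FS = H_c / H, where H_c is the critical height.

H_c = (4c'/γ) · sinβ cosφ' / [1 − cos(β − φ')]
    = (4·13.7/17.1) · sin51.5°·cos17.7° / [1 − cos33.8°]
    = 3.205 · 0.7456 / 0.1690 = 14.14 m
FS = H_c / H = 14.14 / 7.4 = 1.910

FS = 1.91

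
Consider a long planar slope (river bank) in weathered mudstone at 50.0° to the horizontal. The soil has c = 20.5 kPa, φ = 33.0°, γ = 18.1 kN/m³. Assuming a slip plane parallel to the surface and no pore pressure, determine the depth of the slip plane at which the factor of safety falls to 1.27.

Setting FS = 1.27 in FS = [c + γz cos²β tanφ] / [γz sinβ cosβ] and solving for z:
z = c / [γ cosβ (FS·sinβ − cosβ·tanφ)]
  = 20.5 / [18.1·cos50.0°·(1.27·sin50.0° − cos50.0°·tan33.0°)]
  = 20.5 / [18.1·0.6428·(1.27·0.7660 − 0.6428·0.6494)]
  = 20.5 / 6.4623 = 3.172 m

z = 3.17 m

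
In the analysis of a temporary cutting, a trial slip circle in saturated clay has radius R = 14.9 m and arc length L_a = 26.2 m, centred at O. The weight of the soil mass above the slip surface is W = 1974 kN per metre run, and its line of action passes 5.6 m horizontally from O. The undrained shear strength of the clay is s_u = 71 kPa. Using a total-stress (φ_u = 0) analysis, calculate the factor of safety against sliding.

Taking moments about the centre O, the resisting moment is provided by the undrained shear strength acting along the arc:
M_R = s_u·L_a·R = 71·26.20·14.9 = 27717.0 kN·m/m
M_D = W·d = 1974·5.6 = 11054.4 kN·m/m
FS = M_R / M_D = 27717.0 / 11054.4 = 2.507

FS = 2.51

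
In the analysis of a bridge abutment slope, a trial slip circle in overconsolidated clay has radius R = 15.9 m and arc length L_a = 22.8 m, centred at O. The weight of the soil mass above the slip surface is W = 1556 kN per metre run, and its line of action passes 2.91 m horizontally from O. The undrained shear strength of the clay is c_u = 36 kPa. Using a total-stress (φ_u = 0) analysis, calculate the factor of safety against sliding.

FS = 2.88

Taking moments about the centre O, the resisting moment is provided by the undrained shear strength acting along the arc:
M_R = c_u·L_a·R = 36·22.80·15.9 = 13050.7 kN·m/m
M_D = W·d = 1556·2.91 = 4528.0 kN·m/m
FS = M_R / M_D = 13050.7 / 4528.0 = 2.882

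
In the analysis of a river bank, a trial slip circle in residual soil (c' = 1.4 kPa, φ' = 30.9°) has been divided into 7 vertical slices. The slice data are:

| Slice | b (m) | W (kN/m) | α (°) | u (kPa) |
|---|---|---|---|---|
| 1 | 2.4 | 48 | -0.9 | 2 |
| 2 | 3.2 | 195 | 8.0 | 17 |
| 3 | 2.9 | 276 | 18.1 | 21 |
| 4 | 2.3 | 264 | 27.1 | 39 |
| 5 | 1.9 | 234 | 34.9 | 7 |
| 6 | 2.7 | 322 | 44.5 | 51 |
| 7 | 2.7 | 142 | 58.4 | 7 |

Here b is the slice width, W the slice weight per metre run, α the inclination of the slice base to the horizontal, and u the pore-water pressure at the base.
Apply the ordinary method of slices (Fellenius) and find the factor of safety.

Ordinary method of slices: FS = Σ[c'·Δl_i + (W_i cosα_i − u_i·Δl_i)·tanφ'] / Σ W_i sinα_i, with Δl_i = b_i / cosα_i.
Slice 1: Δl = 2.4/cos(-0.9°) = 2.400 m; N'_1 = 48·cos(-0.9°) − 2·2.400 = 43.2; c'Δl = 3.36; W sinα = -0.8
Slice 2: Δl = 3.2/cos8.0° = 3.231 m; N'_2 = 195·cos8.0° − 17·3.231 = 138.2; c'Δl = 4.52; W sinα = 27.1
Slice 3: Δl = 2.9/cos18.1° = 3.051 m; N'_3 = 276·cos18.1° − 21·3.051 = 198.3; c'Δl = 4.27; W sinα = 85.7
Slice 4: Δl = 2.3/cos27.1° = 2.584 m; N'_4 = 264·cos27.1° − 39·2.584 = 134.3; c'Δl = 3.62; W sinα = 120.3
Slice 5: Δl = 1.9/cos34.9° = 2.317 m; N'_5 = 234·cos34.9° − 7·2.317 = 175.7; c'Δl = 3.24; W sinα = 133.9
Slice 6: Δl = 2.7/cos44.5° = 3.785 m; N'_6 = 322·cos44.5° − 51·3.785 = 36.6; c'Δl = 5.30; W sinα = 225.7
Slice 7: Δl = 2.7/cos58.4° = 5.153 m; N'_7 = 142·cos58.4° − 7·5.153 = 38.3; c'Δl = 7.21; W sinα = 120.9
Σc'Δl = 31.5 kN/m; ΣN' = 764.5 kN/m; ΣW sinα = 712.9 kN/m
Resisting = 31.5 + 764.5·tan30.9° = 31.5 + 457.6 = 489.1 kN/m
FS = 489.1 / 712.9 = 0.686

FS = 0.69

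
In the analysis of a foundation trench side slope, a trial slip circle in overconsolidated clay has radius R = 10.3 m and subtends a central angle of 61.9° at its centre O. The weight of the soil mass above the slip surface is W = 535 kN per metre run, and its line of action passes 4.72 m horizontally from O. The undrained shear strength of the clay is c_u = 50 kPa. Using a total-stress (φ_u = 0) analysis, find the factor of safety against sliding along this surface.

FS = 2.27

Taking moments about the centre O, the resisting moment is provided by the undrained shear strength acting along the arc:
Arc length L_a = R·θ = 10.3·(61.9°·π/180) = 10.3·1.0804 = 11.13 m
M_R = c_u·L_a·R = 50·11.13·10.3 = 5730.8 kN·m/m
M_D = W·d = 535·4.72 = 2525.2 kN·m/m
FS = M_R / M_D = 5730.8 / 2525.2 = 2.269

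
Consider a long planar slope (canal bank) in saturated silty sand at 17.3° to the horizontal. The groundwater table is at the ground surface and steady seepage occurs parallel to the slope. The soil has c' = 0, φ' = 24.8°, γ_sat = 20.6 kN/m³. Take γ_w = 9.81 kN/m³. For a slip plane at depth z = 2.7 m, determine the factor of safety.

With seepage parallel to the slope and the water table at the surface, the effective normal stress on the slip plane uses the buoyant unit weight γ' = γ_sat − γ_w while the driving shear stress uses γ_sat:
FS = [c' + γ' z cos²β tanφ'] / [γ_sat z sinβ cosβ]
(For c' = 0 this reduces to FS = (γ'/γ_sat)·tanφ'/tanβ.)
γ' = 20.6 − 9.81 = 10.79 kN/m³
Numerator = 0.0 + 10.79·2.7·cos²17.3°·tan24.8° = 0.0 + 10.79·2.7·0.9116·0.4621 = 12.271 kPa
Denominator = 20.6·2.7·sin17.3°·cos17.3° = 20.6·2.7·0.2974·0.9548 = 15.792 kPa
FS = 12.271 / 15.792 = 0.777

FS = 0.78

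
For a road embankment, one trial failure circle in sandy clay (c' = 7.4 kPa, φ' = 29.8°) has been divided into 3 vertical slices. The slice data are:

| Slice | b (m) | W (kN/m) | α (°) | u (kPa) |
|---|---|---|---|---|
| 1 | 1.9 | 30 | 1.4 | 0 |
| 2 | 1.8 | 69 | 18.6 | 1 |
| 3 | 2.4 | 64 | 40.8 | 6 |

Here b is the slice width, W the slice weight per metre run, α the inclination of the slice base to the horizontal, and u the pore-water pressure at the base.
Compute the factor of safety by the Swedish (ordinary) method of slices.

FS = 1.89

Ordinary method of slices: FS = Σ[c'·Δl_i + (W_i cosα_i − u_i·Δl_i)·tanφ'] / Σ W_i sinα_i, with Δl_i = b_i / cosα_i.
Slice 1: Δl = 1.9/cos1.4° = 1.901 m; N'_1 = 30·cos1.4° − 0·1.901 = 30.0; c'Δl = 14.06; W sinα = 0.7
Slice 2: Δl = 1.8/cos18.6° = 1.899 m; N'_2 = 69·cos18.6° − 1·1.899 = 63.5; c'Δl = 14.05; W sinα = 22.0
Slice 3: Δl = 2.4/cos40.8° = 3.170 m; N'_3 = 64·cos40.8° − 6·3.170 = 29.4; c'Δl = 23.46; W sinα = 41.8
Σc'Δl = 51.6 kN/m; ΣN' = 122.9 kN/m; ΣW sinα = 64.6 kN/m
Resisting = 51.6 + 122.9·tan29.8° = 51.6 + 70.4 = 122.0 kN/m
FS = 122.0 / 64.6 = 1.889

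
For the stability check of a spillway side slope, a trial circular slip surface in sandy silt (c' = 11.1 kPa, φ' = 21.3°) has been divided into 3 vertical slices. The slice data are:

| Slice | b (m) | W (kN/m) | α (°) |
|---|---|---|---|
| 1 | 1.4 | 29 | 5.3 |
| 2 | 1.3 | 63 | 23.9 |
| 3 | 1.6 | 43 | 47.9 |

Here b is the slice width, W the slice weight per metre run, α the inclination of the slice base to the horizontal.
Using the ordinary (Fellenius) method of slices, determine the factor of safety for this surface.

Ordinary method of slices: FS = Σ[c'·Δl_i + (W_i cosα_i)·tanφ'] / Σ W_i sinα_i, with Δl_i = b_i / cosα_i.
Slice 1: Δl = 1.4/cos5.3° = 1.406 m; N'_1 = 29·cos5.3° = 28.9; c'Δl = 15.61; W sinα = 2.7
Slice 2: Δl = 1.3/cos23.9° = 1.422 m; N'_2 = 63·cos23.9° = 57.6; c'Δl = 15.78; W sinα = 25.5
Slice 3: Δl = 1.6/cos47.9° = 2.387 m; N'_3 = 43·cos47.9° = 28.8; c'Δl = 26.49; W sinα = 31.9
Σc'Δl = 57.9 kN/m; ΣN' = 115.3 kN/m; ΣW sinα = 60.1 kN/m
Resisting = 57.9 + 115.3·tan21.3° = 57.9 + 45.0 = 102.8 kN/m
FS = 102.8 / 60.1 = 1.711

FS = 1.71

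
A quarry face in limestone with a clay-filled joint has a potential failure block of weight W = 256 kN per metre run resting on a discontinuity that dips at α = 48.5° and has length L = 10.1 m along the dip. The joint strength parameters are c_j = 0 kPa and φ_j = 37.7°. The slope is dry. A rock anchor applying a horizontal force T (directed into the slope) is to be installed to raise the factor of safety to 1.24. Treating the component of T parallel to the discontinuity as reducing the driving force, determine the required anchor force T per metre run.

T = 76 kN/m

Resolving forces along and normal to the sliding plane, with the horizontal anchor force T adding T·sinα to the effective normal force and T·cosα acting up the plane against the driving force:
FS = [c_jL + (W cosα + T sinα) tanφ_j] / [W sinα − T cosα]
Without the anchor: N' = 169.6 kN/m, driving T_d = 191.7 kN/m, resisting R = 0·10.1 + 169.6·tan37.7° = 131.1 kN/m, FS = 0.68.
Setting FS = 1.24 and solving for T:
1.24·(191.7 − T cos48.5°) = 131.1 + T sin48.5°·tan37.7°
T·(sin48.5°·tan37.7° + 1.24·cos48.5°) = 1.24·191.7 − 131.1
T·(0.7490·0.7729 + 1.24·0.6626) = 237.7 − 131.1 = 106.6
T·1.4005 = 106.6
T = 76.1 kN/m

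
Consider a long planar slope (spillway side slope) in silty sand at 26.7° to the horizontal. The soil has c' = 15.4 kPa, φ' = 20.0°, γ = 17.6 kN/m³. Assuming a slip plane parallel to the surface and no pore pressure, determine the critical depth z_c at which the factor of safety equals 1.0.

Setting FS = 1.00 in FS = [c' + γz cos²β tanφ'] / [γz sinβ cosβ] and solving for z:
z = c' / [γ cosβ (FS·sinβ − cosβ·tanφ')]
  = 15.4 / [17.6·cos26.7°·(1.00·sin26.7° − cos26.7°·tan20.0°)]
  = 15.4 / [17.6·0.8934·(1.00·0.4493 − 0.8934·0.3640)]
  = 15.4 / 1.9522 = 7.889 m

z_c = 7.89 m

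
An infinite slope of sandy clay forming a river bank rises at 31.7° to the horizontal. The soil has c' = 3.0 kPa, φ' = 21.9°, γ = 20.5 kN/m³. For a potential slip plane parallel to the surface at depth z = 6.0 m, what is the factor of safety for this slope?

FS = 0.71

For an infinite slope with a slip plane parallel to the surface (no pore pressure): FS = [c' + γz cos²β tanφ'] / [γz sinβ cosβ].
γz = 20.5·6.0 = 123.00 kN/m²
Numerator = 3.0 + 123.00·cos²31.7°·tan21.9° = 3.0 + 123.00·0.7239·0.4020 = 38.793 kPa
Denominator = 123.00·sin31.7°·cos31.7° = 123.00·0.5255·0.8508 = 54.990 kPa
FS = 38.793 / 54.990 = 0.705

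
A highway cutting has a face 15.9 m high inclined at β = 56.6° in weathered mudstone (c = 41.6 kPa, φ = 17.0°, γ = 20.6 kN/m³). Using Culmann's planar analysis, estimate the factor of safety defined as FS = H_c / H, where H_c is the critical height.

H_c = (4c/γ) · sinβ cosφ / [1 − cos(β − φ)]
    = (4·41.6/20.6) · sin56.6°·cos17.0° / [1 − cos39.6°]
    = 8.078 · 0.7984 / 0.2295 = 28.10 m
FS = H_c / H = 28.10 / 15.9 = 1.767

FS = 1.77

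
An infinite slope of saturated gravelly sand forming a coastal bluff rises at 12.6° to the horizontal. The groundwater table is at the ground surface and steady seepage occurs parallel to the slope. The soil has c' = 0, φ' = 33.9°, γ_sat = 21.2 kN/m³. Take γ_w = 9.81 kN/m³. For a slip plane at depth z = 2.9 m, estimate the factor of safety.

With seepage parallel to the slope and the water table at the surface, the effective normal stress on the slip plane uses the buoyant unit weight γ' = γ_sat − γ_w while the driving shear stress uses γ_sat:
FS = [c' + γ' z cos²β tanφ'] / [γ_sat z sinβ cosβ]
(For c' = 0 this reduces to FS = (γ'/γ_sat)·tanφ'/tanβ.)
γ' = 21.2 − 9.81 = 11.39 kN/m³
Numerator = 0.0 + 11.39·2.9·cos²12.6°·tan33.9° = 0.0 + 11.39·2.9·0.9524·0.6720 = 21.140 kPa
Denominator = 21.2·2.9·sin12.6°·cos12.6° = 21.2·2.9·0.2181·0.9759 = 13.088 kPa
FS = 21.140 / 13.088 = 1.615

FS = 1.62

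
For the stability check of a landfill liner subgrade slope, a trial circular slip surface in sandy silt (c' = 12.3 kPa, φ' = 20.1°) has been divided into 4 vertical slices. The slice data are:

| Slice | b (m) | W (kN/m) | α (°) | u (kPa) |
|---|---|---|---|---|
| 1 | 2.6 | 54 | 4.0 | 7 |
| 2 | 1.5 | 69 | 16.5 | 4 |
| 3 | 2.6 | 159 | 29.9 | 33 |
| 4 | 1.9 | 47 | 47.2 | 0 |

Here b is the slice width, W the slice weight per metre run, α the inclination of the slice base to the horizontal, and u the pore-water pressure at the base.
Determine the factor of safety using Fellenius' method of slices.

FS = 1.34

Ordinary method of slices: FS = Σ[c'·Δl_i + (W_i cosα_i − u_i·Δl_i)·tanφ'] / Σ W_i sinα_i, with Δl_i = b_i / cosα_i.
Slice 1: Δl = 2.6/cos4.0° = 2.606 m; N'_1 = 54·cos4.0° − 7·2.606 = 35.6; c'Δl = 32.06; W sinα = 3.8
Slice 2: Δl = 1.5/cos16.5° = 1.564 m; N'_2 = 69·cos16.5° − 4·1.564 = 59.9; c'Δl = 19.24; W sinα = 19.6
Slice 3: Δl = 2.6/cos29.9° = 2.999 m; N'_3 = 159·cos29.9° − 33·2.999 = 38.9; c'Δl = 36.89; W sinα = 79.3
Slice 4: Δl = 1.9/cos47.2° = 2.796 m; N'_4 = 47·cos47.2° − 0·2.796 = 31.9; c'Δl = 34.40; W sinα = 34.5
Σc'Δl = 122.6 kN/m; ΣN' = 166.3 kN/m; ΣW sinα = 137.1 kN/m
Resisting = 122.6 + 166.3·tan20.1° = 122.6 + 60.9 = 183.5 kN/m
FS = 183.5 / 137.1 = 1.338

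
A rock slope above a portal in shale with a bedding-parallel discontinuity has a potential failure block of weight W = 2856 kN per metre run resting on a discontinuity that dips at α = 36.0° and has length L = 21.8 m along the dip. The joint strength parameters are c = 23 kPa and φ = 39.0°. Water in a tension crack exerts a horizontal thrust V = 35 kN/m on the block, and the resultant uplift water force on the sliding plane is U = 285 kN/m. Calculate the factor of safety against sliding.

Resolving the block weight along and normal to the plane and applying the Mohr–Coulomb strength on the joint:
N' = W cosα − U − V sinα = 2856·cos36.0° − 285 − 35·sin36.0° = 2005.0 kN/m
Driving force T = W sinα + V cosα = 2856·sin36.0° + 35·cos36.0° = 1707.0 kN/m
Resisting force R = c·L + N'·tanφ = 23·21.8 + 2005.0·tan39.0° = 501.4 + 1623.6 = 2125.0 kN/m
FS = R / T = 2125.0 / 1707.0 = 1.245

FS = 1.24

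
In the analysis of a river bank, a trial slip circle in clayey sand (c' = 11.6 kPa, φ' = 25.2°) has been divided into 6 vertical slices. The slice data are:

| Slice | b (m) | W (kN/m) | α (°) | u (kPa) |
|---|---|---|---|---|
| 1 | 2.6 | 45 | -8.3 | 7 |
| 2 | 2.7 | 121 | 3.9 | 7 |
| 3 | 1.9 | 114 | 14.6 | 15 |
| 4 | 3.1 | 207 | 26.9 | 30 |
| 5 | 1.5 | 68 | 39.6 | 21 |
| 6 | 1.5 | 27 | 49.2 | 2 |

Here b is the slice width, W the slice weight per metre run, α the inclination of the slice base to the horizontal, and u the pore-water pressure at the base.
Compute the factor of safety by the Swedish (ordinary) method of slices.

FS = 1.71

Ordinary method of slices: FS = Σ[c'·Δl_i + (W_i cosα_i − u_i·Δl_i)·tanφ'] / Σ W_i sinα_i, with Δl_i = b_i / cosα_i.
Slice 1: Δl = 2.6/cos(-8.3°) = 2.628 m; N'_1 = 45·cos(-8.3°) − 7·2.628 = 26.1; c'Δl = 30.48; W sinα = -6.5
Slice 2: Δl = 2.7/cos3.9° = 2.706 m; N'_2 = 121·cos3.9° − 7·2.706 = 101.8; c'Δl = 31.39; W sinα = 8.2
Slice 3: Δl = 1.9/cos14.6° = 1.963 m; N'_3 = 114·cos14.6° − 15·1.963 = 80.9; c'Δl = 22.78; W sinα = 28.7
Slice 4: Δl = 3.1/cos26.9° = 3.476 m; N'_4 = 207·cos26.9° − 30·3.476 = 80.3; c'Δl = 40.32; W sinα = 93.7
Slice 5: Δl = 1.5/cos39.6° = 1.947 m; N'_5 = 68·cos39.6° − 21·1.947 = 11.5; c'Δl = 22.58; W sinα = 43.3
Slice 6: Δl = 1.5/cos49.2° = 2.296 m; N'_6 = 27·cos49.2° − 2·2.296 = 13.1; c'Δl = 26.63; W sinα = 20.4
Σc'Δl = 174.2 kN/m; ΣN' = 313.7 kN/m; ΣW sinα = 187.9 kN/m
Resisting = 174.2 + 313.7·tan25.2° = 174.2 + 147.6 = 321.8 kN/m
FS = 321.8 / 187.9 = 1.712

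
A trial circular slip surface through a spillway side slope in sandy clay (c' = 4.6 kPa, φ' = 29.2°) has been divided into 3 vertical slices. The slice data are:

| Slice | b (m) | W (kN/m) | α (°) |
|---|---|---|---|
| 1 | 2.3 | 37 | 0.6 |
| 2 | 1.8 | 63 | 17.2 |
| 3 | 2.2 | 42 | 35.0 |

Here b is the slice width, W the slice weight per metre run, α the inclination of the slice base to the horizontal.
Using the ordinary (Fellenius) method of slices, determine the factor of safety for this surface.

FS = 2.44

Ordinary method of slices: FS = Σ[c'·Δl_i + (W_i cosα_i)·tanφ'] / Σ W_i sinα_i, with Δl_i = b_i / cosα_i.
Slice 1: Δl = 2.3/cos0.6° = 2.300 m; N'_1 = 37·cos0.6° = 37.0; c'Δl = 10.58; W sinα = 0.4
Slice 2: Δl = 1.8/cos17.2° = 1.884 m; N'_2 = 63·cos17.2° = 60.2; c'Δl = 8.67; W sinα = 18.6
Slice 3: Δl = 2.2/cos35.0° = 2.686 m; N'_3 = 42·cos35.0° = 34.4; c'Δl = 12.35; W sinα = 24.1
Σc'Δl = 31.6 kN/m; ΣN' = 131.6 kN/m; ΣW sinα = 43.1 kN/m
Resisting = 31.6 + 131.6·tan29.2° = 31.6 + 73.5 = 105.1 kN/m
FS = 105.1 / 43.1 = 2.439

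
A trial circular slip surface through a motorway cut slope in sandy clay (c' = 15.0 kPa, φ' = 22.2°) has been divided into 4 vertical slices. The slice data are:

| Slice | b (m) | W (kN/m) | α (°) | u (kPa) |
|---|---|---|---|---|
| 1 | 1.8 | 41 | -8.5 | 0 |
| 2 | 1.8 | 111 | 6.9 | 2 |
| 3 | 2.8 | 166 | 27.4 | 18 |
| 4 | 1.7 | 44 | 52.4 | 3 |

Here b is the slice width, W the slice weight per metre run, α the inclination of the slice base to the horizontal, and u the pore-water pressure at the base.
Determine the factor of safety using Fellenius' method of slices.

Ordinary method of slices: FS = Σ[c'·Δl_i + (W_i cosα_i − u_i·Δl_i)·tanφ'] / Σ W_i sinα_i, with Δl_i = b_i / cosα_i.
Slice 1: Δl = 1.8/cos(-8.5°) = 1.820 m; N'_1 = 41·cos(-8.5°) − 0·1.820 = 40.5; c'Δl = 27.30; W sinα = -6.1
Slice 2: Δl = 1.8/cos6.9° = 1.813 m; N'_2 = 111·cos6.9° − 2·1.813 = 106.6; c'Δl = 27.20; W sinα = 13.3
Slice 3: Δl = 2.8/cos27.4° = 3.154 m; N'_3 = 166·cos27.4° − 18·3.154 = 90.6; c'Δl = 47.31; W sinα = 76.4
Slice 4: Δl = 1.7/cos52.4° = 2.786 m; N'_4 = 44·cos52.4° − 3·2.786 = 18.5; c'Δl = 41.79; W sinα = 34.9
Σc'Δl = 143.6 kN/m; ΣN' = 256.2 kN/m; ΣW sinα = 118.5 kN/m
Resisting = 143.6 + 256.2·tan22.2° = 143.6 + 104.6 = 248.2 kN/m
FS = 248.2 / 118.5 = 2.094

FS = 2.09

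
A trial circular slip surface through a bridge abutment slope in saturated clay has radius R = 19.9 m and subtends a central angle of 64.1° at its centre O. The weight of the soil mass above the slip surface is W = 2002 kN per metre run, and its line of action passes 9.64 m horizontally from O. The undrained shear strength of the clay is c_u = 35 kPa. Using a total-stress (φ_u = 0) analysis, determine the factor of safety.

Taking moments about the centre O, the resisting moment is provided by the undrained shear strength acting along the arc:
Arc length L_a = R·θ = 19.9·(64.1°·π/180) = 19.9·1.1188 = 22.26 m
M_R = c_u·L_a·R = 35·22.26·19.9 = 15506.4 kN·m/m
M_D = W·d = 2002·9.64 = 19299.3 kN·m/m
FS = M_R / M_D = 15506.4 / 19299.3 = 0.803

FS = 0.80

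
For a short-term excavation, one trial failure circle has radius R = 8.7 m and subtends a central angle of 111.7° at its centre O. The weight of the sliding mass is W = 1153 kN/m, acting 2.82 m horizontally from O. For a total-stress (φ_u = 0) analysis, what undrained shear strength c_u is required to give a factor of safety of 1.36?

FS = c_u·L_a·R / (W·d), so c_u = FS·W·d / (L_a·R).
Arc length L_a = R·θ = 8.7·(111.7°·π/180) = 8.7·1.9495 = 16.96 m
c_u = 1.36·1153·2.82 / (16.96·8.7) = 4422.0 / 147.56 = 29.97 kPa

c_u = 30.0 kPa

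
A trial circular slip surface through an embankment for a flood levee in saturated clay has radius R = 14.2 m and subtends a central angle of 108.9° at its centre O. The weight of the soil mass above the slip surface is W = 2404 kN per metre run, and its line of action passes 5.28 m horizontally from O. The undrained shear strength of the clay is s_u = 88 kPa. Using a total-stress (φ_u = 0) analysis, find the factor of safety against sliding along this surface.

FS = 2.66

Taking moments about the centre O, the resisting moment is provided by the undrained shear strength acting along the arc:
Arc length L_a = R·θ = 14.2·(108.9°·π/180) = 14.2·1.9007 = 26.99 m
M_R = s_u·L_a·R = 88·26.99·14.2 = 33726.0 kN·m/m
M_D = W·d = 2404·5.28 = 12693.1 kN·m/m
FS = M_R / M_D = 33726.0 / 12693.1 = 2.657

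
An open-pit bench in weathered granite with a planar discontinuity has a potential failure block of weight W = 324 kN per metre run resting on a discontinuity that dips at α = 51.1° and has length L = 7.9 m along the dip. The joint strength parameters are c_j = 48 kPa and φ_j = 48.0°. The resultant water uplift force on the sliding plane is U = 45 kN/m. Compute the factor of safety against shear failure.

Resolving the block weight along and normal to the plane and applying the Mohr–Coulomb strength on the joint:
N' = W cosα − U = 324·cos51.1° − 45 = 158.5 kN/m
Driving force T = W sinα = 324·sin51.1° = 252.2 kN/m
Resisting force R = c_j·L + N'·tanφ_j = 48·7.9 + 158.5·tan48.0° = 379.2 + 176.0 = 555.2 kN/m
FS = R / T = 555.2 / 252.2 = 2.202

FS = 2.20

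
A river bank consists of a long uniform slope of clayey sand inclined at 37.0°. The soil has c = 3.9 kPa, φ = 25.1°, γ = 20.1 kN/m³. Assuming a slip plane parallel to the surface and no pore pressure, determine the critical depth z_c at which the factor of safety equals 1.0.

z_c = 1.07 m

Setting FS = 1.00 in FS = [c + γz cos²β tanφ] / [γz sinβ cosβ] and solving for z:
z = c / [γ cosβ (FS·sinβ − cosβ·tanφ)]
  = 3.9 / [20.1·cos37.0°·(1.00·sin37.0° − cos37.0°·tan25.1°)]
  = 3.9 / [20.1·0.7986·(1.00·0.6018 − 0.7986·0.4684)]
  = 3.9 / 3.6553 = 1.067 m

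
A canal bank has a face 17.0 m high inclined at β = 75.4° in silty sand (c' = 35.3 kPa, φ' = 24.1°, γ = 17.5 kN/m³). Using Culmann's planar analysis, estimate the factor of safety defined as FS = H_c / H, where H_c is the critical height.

H_c = (4c'/γ) · sinβ cosφ' / [1 − cos(β − φ')]
    = (4·35.3/17.5) · sin75.4°·cos24.1° / [1 − cos51.3°]
    = 8.069 · 0.8834 / 0.3748 = 19.02 m
FS = H_c / H = 19.02 / 17.0 = 1.119

FS = 1.12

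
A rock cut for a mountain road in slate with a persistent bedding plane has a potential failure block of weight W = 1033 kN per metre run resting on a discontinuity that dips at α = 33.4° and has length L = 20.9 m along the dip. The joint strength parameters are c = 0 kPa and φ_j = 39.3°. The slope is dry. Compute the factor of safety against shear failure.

FS = 1.24

Resolving the block weight along and normal to the plane and applying the Mohr–Coulomb strength on the joint:
N' = W cosα = 1033·cos33.4° = 862.4 kN/m
Driving force T = W sinα = 1033·sin33.4° = 568.6 kN/m
Resisting force R = c·L + N'·tanφ_j = 0·20.9 + 862.4·tan39.3° = 0.0 + 705.9 = 705.9 kN/m
FS = R / T = 705.9 / 568.6 = 1.241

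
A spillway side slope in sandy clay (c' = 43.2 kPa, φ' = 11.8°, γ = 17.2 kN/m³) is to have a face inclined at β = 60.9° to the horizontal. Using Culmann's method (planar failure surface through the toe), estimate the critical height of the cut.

Culmann's analysis gives the critical failure plane at α_cr = (β + φ')/2 = (60.9 + 11.8)/2 = 36.4°, and the critical height
H_c = (4c'/γ) · sinβ cosφ' / [1 − cos(β − φ')]
    = (4·43.2/17.2) · sin60.9°·cos11.8° / [1 − cos(49.1°)]
    = 10.047 · 0.8738·0.9789 / [1 − 0.6547]
    = 10.047 · 0.8553 / 0.3453
    = 24.89 m

H_c = 24.89 m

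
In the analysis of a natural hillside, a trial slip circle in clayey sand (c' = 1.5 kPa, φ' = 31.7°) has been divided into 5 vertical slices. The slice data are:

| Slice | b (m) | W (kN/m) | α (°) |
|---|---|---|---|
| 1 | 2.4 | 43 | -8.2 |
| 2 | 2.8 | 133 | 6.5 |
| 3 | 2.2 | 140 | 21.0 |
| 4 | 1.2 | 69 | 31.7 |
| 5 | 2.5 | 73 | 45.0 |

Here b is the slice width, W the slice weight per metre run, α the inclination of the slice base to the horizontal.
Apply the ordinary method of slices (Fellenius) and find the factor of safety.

FS = 1.88

Ordinary method of slices: FS = Σ[c'·Δl_i + (W_i cosα_i)·tanφ'] / Σ W_i sinα_i, with Δl_i = b_i / cosα_i.
Slice 1: Δl = 2.4/cos(-8.2°) = 2.425 m; N'_1 = 43·cos(-8.2°) = 42.6; c'Δl = 3.64; W sinα = -6.1
Slice 2: Δl = 2.8/cos6.5° = 2.818 m; N'_2 = 133·cos6.5° = 132.1; c'Δl = 4.23; W sinα = 15.1
Slice 3: Δl = 2.2/cos21.0° = 2.357 m; N'_3 = 140·cos21.0° = 130.7; c'Δl = 3.53; W sinα = 50.2
Slice 4: Δl = 1.2/cos31.7° = 1.410 m; N'_4 = 69·cos31.7° = 58.7; c'Δl = 2.12; W sinα = 36.3
Slice 5: Δl = 2.5/cos45.0° = 3.536 m; N'_5 = 73·cos45.0° = 51.6; c'Δl = 5.30; W sinα = 51.6
Σc'Δl = 18.8 kN/m; ΣN' = 415.7 kN/m; ΣW sinα = 147.0 kN/m
Resisting = 18.8 + 415.7·tan31.7° = 18.8 + 256.8 = 275.6 kN/m
FS = 275.6 / 147.0 = 1.875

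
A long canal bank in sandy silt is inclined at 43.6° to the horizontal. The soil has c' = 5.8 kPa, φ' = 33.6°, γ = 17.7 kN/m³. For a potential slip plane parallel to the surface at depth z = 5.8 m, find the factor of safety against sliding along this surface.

FS = 0.81

For an infinite slope with a slip plane parallel to the surface (no pore pressure): FS = [c' + γz cos²β tanφ'] / [γz sinβ cosβ].
γz = 17.7·5.8 = 102.66 kN/m²
Numerator = 5.8 + 102.66·cos²43.6°·tan33.6° = 5.8 + 102.66·0.5244·0.6644 = 41.570 kPa
Denominator = 102.66·sin43.6°·cos43.6° = 102.66·0.6896·0.7242 = 51.269 kPa
FS = 41.570 / 51.269 = 0.811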